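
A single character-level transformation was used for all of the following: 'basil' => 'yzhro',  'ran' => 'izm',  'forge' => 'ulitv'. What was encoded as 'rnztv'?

Each pair mirrors across the alphabet (b↔y, a↔z, s↔h): positions sum to 25. This is the alphabet-reversal cipher (Atbash): a becomes z, b becomes y, etc.
Decoding rnztv: r↔i, n↔m, z↔a, t↔g, v↔e.

image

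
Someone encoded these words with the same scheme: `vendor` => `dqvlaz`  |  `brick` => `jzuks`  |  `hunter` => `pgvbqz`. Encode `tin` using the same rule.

The shift depends on letter class: consonant v→d is +8, but vowel e→q is +12. Two shifts are in play — +12 for a/e/i/o/u, +8 for every other letter.
For tin: t(cons)+8=b, i(vowel)+12=u, n(cons)+8=v.

buv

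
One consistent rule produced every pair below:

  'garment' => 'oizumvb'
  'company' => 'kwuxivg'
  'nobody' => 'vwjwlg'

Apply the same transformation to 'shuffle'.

Compare letters: g→o is +8, a→i is +8, r→z is +8 — a constant shift. Each letter is shifted forward by 8 in the alphabet (a Caesar shift of +8).
On shuffle: s+8=a, h+8=p, u+8=c, f+8=n, f+8=n, l+8=t, e+8=m.

apcnntm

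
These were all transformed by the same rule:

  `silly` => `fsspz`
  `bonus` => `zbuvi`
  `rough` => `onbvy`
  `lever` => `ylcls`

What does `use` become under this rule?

The output letters match the input read backwards, each shifted +7: silly reversed is yllis. Read the word backwards and shift each letter +7.
For use: reverse → esu; then shift: e+7=l, s+7=z, u+7=b.

lzb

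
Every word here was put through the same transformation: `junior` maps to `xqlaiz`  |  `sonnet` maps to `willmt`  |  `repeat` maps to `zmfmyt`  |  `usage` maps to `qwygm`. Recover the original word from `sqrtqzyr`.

cultural

j(9)→x(23) and u(20)→q(16) fit y≡23x+24 (mod 26); the inverse of 23 mod 26 is 17. Treating letters as 0–25, the rule is x ↦ 23x + 24 (mod 26).
Reversing it on sqrtqzyr: s(18)→17·(18−24)≡2=c; q(16)→17·(16−24)≡20=u; r(17)→17·(17−24)≡11=l; t(19)→17·(19−24)≡19=t; q(16)→17·(16−24)≡20=u; z(25)→17·(25−24)≡17=r; y(24)→17·(24−24)≡0=a; r(17)→17·(17−24)≡11=l (all mod 26).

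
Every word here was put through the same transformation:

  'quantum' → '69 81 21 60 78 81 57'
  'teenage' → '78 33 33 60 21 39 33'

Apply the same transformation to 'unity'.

81 60 45 78 93

q(#17)→69 and u(#21)→81: differences scale by 3, so n = 3·pos + 18. With a=1..z=26, the number is 3·pos + 18.
Applying it to unity: u=21→81, n=14→60, i=9→45, t=20→78, y=25→93.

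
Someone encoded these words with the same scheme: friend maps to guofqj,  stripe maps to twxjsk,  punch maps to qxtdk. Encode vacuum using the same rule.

Shifts by position in friend: pos 0: f→g (+1), pos 1: r→u (+3), pos 2: i→o (+6), pos 3: e→f (+1), pos 4: n→q (+3), pos 5: d→j (+6) — repeating every 3. A repeating key of period 3 is used — shifts +1, +3, +6 over and over.
On vacuum: v+1=w, a+3=d, c+6=i, u+1=v, u+3=x, m+6=s.

wdivxs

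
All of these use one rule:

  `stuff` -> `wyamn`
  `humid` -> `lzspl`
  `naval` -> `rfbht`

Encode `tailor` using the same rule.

In stuff: s→w is +4, t→y is +5, u→a is +6, f→m is +7 — the shift increases by 1 each position. The shift increases by 1 at each position, starting from +4: 4, 5, 6, ….
Applying it to tailor: t+4=x, a+5=f, i+6=o, l+7=s, o+8=w, r+9=a.

xfoswa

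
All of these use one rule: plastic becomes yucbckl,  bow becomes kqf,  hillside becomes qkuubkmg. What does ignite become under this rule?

The shift depends on letter class: consonant p→y is +9, but vowel a→c is +2. The rule splits by letter class: vowels +2, consonants +9.
Applying it to ignite: i(vowel)+2=k, g(cons)+9=p, n(cons)+9=w, i(vowel)+2=k, t(cons)+9=c, e(vowel)+2=g.

kpwkcg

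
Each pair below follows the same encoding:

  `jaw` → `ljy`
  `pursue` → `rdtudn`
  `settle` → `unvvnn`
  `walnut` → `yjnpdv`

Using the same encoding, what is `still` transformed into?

The shift depends on letter class: consonant j→l is +2, but vowel a→j is +9. Two shifts are in play — +9 for a/e/i/o/u, +2 for every other letter.
For still: s(cons)+2=u, t(cons)+2=v, i(vowel)+9=r, l(cons)+2=n, l(cons)+2=n.

uvrnn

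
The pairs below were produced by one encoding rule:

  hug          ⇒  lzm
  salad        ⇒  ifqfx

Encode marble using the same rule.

The output letters match the input read backwards, each shifted +5: hug reversed is guh. Two steps: reverse the string, then apply a Caesar shift of +5.
For marble: reverse → elbram; then shift: e+5=j, l+5=q, b+5=g, r+5=w, a+5=f, m+5=r.

jqgwfr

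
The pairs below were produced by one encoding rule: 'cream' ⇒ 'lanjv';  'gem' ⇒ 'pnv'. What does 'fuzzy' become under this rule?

odiih

Compare letters: c→l is +9, r→a is +9, e→n is +9 — a constant shift. Each letter is shifted forward by 9 in the alphabet (a Caesar shift of +9).
For fuzzy: f+9=o, u+9=d, z+9=i, z+9=i, y+9=h.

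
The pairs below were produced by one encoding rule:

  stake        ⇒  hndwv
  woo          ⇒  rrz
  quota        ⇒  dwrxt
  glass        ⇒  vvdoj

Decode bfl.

icy

The output letters match the input read backwards, each shifted +3: stake reversed is ekats. Read the word backwards and shift each letter +3.
Reversing it on bfl: shift back: b−3=y, f−3=c, l−3=i → yci; then reverse → icy.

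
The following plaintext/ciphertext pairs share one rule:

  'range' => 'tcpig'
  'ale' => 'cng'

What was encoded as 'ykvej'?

Compare letters: r→t is +2, a→c is +2, n→p is +2 — a constant shift. This is a Caesar cipher with shift 2.
Decoding ykvej: y−2=w, k−2=i, v−2=t, e−2=c, j−2=h.

witch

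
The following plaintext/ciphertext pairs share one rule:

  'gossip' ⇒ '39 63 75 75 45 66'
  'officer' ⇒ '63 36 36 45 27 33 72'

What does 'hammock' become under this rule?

g(#7)→39 and o(#15)→63: differences scale by 3, so n = 3·pos + 18. With a=1..z=26, the number is 3·pos + 18.
Applying it to hammock: h=8→42, a=1→21, m=13→57, m=13→57, o=15→63, c=3→27, k=11→51.

42 21 57 57 63 27 51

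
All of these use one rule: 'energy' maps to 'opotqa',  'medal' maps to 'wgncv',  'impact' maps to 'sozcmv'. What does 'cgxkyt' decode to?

It's a Vigenère-style cipher with numeric key [10,2]: position i shifts by key[i mod 2].
Reversing it on cgxkyt: c−10=s, g−2=e, x−10=n, k−2=i, y−10=o, t−2=r.

senior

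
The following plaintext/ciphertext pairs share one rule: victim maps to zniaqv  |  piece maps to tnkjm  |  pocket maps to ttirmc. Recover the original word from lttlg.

In victim: v→z is +4, i→n is +5, c→i is +6, t→a is +7 — the shift increases by 1 each position. Each letter shifts forward by (position + 4), i.e. 4, 5, 6, … — the shift grows by one for each successive letter.
Reversing it on lttlg: l−4=h, t−5=o, t−6=n, l−7=e, g−8=y.

honey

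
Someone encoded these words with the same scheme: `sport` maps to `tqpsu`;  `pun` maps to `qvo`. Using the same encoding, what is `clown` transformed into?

Compare letters: s→t is +1, p→q is +1, o→p is +1 — a constant shift. Every letter moves 1 place later in the alphabet, wrapping around z→a.
For clown: c+1=d, l+1=m, o+1=p, w+1=x, n+1=o.

dmpxo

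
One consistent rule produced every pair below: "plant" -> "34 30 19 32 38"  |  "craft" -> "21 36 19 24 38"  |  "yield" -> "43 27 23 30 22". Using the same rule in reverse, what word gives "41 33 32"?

Each letter is replaced by its alphabet position (a=1..z=26) + 18.
Undoing it on 41 33 32: 41→(41−18)÷1=23=w, 33→(33−18)÷1=15=o, 32→(32−18)÷1=14=n.

won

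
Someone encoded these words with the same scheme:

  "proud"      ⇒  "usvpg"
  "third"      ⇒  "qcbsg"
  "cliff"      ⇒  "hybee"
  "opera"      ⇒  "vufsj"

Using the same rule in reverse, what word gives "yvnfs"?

lower

p(15)→u(20) and r(17)→s(18) fit y≡25x+9 (mod 26); the inverse of 25 mod 26 is 25. Treating letters as 0–25, the rule is x ↦ 25x + 9 (mod 26).
Undoing it on yvnfs: y(24)→25·(24−9)≡11=l; v(21)→25·(21−9)≡14=o; n(13)→25·(13−9)≡22=w; f(5)→25·(5−9)≡4=e; s(18)→25·(18−9)≡17=r (all mod 26).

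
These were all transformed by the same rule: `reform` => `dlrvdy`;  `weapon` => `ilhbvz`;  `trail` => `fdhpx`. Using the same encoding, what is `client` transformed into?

oxplzf

The shift depends on letter class: consonant r→d is +12, but vowel e→l is +7. Two shifts are in play — +7 for a/e/i/o/u, +12 for every other letter.
For client: c(cons)+12=o, l(cons)+12=x, i(vowel)+7=p, e(vowel)+7=l, n(cons)+12=z, t(cons)+12=f.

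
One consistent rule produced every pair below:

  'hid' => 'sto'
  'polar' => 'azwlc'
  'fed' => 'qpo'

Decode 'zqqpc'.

Compare letters: h→s is +11, i→t is +11, d→o is +11 — a constant shift. Every letter moves 11 places later in the alphabet, wrapping around z→a.
Undoing it on zqqpc: z−11=o, q−11=f, q−11=f, p−11=e, c−11=r.

offer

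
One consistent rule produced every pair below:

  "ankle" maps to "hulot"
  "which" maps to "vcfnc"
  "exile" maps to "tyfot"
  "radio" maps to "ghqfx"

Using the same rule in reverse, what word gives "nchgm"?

chart

a(0)→h(7) and n(13)→u(20) fit y≡3x+7 (mod 26); the inverse of 3 mod 26 is 9. Each letter's alphabet position (a=0..z=25) is mapped through 3·x+7 mod 26 — an affine cipher.
Reversing it on nchgm: n(13)→9·(13−7)≡2=c; c(2)→9·(2−7)≡7=h; h(7)→9·(7−7)≡0=a; g(6)→9·(6−7)≡17=r; m(12)→9·(12−7)≡19=t (all mod 26).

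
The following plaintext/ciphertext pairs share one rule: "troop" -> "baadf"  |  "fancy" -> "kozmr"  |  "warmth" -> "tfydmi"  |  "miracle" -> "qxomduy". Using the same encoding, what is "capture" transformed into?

The word is reversed, then every letter is shifted forward by 12.
For capture: reverse → erutpac; then shift: e+12=q, r+12=d, u+12=g, t+12=f, p+12=b, a+12=m, c+12=o.

qdgfbmo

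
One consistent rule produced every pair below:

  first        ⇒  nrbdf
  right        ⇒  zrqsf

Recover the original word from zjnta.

radio

The shift increases by 1 at each position, starting from +8: 8, 9, 10, ….
Reversing it on zjnta: z−8=r, j−9=a, n−10=d, t−11=i, a−12=o.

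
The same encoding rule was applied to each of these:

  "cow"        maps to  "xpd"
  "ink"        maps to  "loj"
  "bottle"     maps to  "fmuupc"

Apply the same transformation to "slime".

The output letters match the input read backwards, each shifted +1: cow reversed is woc. Read the word backwards and shift each letter +1.
For slime: reverse → emils; then shift: e+1=f, m+1=n, i+1=j, l+1=m, s+1=t.

fnjmt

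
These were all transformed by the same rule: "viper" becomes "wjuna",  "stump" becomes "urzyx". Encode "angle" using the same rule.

jqlsf

The output letters match the input read backwards, each shifted +5: viper reversed is repiv. Read the word backwards and shift each letter +5.
On angle: reverse → elgna; then shift: e+5=j, l+5=q, g+5=l, n+5=s, a+5=f.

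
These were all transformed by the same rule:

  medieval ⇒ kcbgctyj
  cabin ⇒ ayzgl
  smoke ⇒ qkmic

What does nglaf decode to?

Compare letters: m→k is +24, e→c is +24, d→b is +24 — a constant shift. Each letter is shifted forward by 24 in the alphabet (a Caesar shift of +24).
Reversing it on nglaf: n−24=p, g−24=i, l−24=n, a−24=c, f−24=h.

pinch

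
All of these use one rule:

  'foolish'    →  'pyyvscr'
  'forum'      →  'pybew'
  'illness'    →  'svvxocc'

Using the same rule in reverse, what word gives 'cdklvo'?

stable

It's a constant shift of +10 (ROT10).
Undoing it on cdklvo: c−10=s, d−10=t, k−10=a, l−10=b, v−10=l, o−10=e.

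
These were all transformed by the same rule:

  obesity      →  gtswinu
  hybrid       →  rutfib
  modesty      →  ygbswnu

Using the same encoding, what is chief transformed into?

krisj

o(14)→g(6) and b(1)→t(19) fit y≡17x+2 (mod 26); the inverse of 17 mod 26 is 23. Each letter's alphabet position (a=0..z=25) is mapped through 17·x+2 mod 26 — an affine cipher.
On chief: c(2)→17·2+2≡10=k; h(7)→17·7+2≡17=r; i(8)→17·8+2≡8=i; e(4)→17·4+2≡18=s; f(5)→17·5+2≡9=j (all mod 26).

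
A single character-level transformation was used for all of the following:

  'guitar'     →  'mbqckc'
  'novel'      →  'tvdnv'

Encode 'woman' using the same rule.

cvujx

In guitar: g→m is +6, u→b is +7, i→q is +8, t→c is +9 — the shift increases by 1 each position. Each letter shifts forward by (position + 6), i.e. 6, 7, 8, … — the shift grows by one for each successive letter.
For woman: w+6=c, o+7=v, m+8=u, a+9=j, n+10=x.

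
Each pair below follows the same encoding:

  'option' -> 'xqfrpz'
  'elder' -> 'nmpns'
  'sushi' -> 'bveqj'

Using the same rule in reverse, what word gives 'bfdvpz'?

sermon

Shifts by position in option: pos 0: o→x (+9), pos 1: p→q (+1), pos 2: t→f (+12), pos 3: i→r (+9), pos 4: o→p (+1), pos 5: n→z (+12) — repeating every 3. It's a Vigenère-style cipher with numeric key [9,1,12]: position i shifts by key[i mod 3].
Undoing it on bfdvpz: b−9=s, f−1=e, d−12=r, v−9=m, p−1=o, z−12=n.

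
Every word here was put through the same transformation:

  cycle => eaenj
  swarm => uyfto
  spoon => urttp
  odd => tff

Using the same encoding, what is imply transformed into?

norna

The shift depends on letter class: consonant c→e is +2, but vowel e→j is +5. The rule splits by letter class: vowels +5, consonants +2.
For imply: i(vowel)+5=n, m(cons)+2=o, p(cons)+2=r, l(cons)+2=n, y(cons)+2=a.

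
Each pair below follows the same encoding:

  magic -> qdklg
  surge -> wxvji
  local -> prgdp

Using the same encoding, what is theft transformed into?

xkiix

The shifts repeat in a cycle of length 2: positions 0,1,… shift by +4, +3, then the pattern repeats.
Applying it to theft: t+4=x, h+3=k, e+4=i, f+3=i, t+4=x.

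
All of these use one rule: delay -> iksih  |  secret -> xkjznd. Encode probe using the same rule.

uxvjn

The shift increases by 1 at each position, starting from +5: 5, 6, 7, ….
Applying it to probe: p+5=u, r+6=x, o+7=v, b+8=j, e+9=n.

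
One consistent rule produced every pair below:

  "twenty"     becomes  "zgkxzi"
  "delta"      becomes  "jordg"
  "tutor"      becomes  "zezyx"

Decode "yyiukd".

Shifts by position in twenty: pos 0: t→z (+6), pos 1: w→g (+10), pos 2: e→k (+6), pos 3: n→x (+10) — repeating every 2. A repeating key of period 2 is used — shifts +6, +10 over and over.
Undoing it on yyiukd: y−6=s, y−10=o, i−6=c, u−10=k, k−6=e, d−10=t.

socket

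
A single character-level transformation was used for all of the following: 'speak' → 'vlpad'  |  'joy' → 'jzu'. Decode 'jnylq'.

fancy

The output letters match the input read backwards, each shifted +11: speak reversed is kaeps. Two steps: reverse the string, then apply a Caesar shift of +11.
Reversing it on jnylq: shift back: j−11=y, n−11=c, y−11=n, l−11=a, q−11=f → ycnaf; then reverse → fancy.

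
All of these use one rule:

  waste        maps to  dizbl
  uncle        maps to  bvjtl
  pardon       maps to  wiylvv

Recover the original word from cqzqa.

It's a Vigenère-style cipher with numeric key [7,8]: position i shifts by key[i mod 2].
Reversing it on cqzqa: c−7=v, q−8=i, z−7=s, q−8=i, a−7=t.

visit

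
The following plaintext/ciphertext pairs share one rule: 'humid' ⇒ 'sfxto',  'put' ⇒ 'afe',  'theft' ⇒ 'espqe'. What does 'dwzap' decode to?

slope

Compare letters: h→s is +11, u→f is +11, m→x is +11 — a constant shift. Every letter moves 11 places later in the alphabet, wrapping around z→a.
Undoing it on dwzap: d−11=s, w−11=l, z−11=o, a−11=p, p−11=e.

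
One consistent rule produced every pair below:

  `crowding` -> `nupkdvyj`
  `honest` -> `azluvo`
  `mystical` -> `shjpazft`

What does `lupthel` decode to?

The output letters match the input read backwards, each shifted +7: crowding reversed is gnidworc. Two steps: reverse the string, then apply a Caesar shift of +7.
Reversing it on lupthel: shift back: l−7=e, u−7=n, p−7=i, t−7=m, h−7=a, e−7=x, l−7=e → enimaxe; then reverse → examine.

examine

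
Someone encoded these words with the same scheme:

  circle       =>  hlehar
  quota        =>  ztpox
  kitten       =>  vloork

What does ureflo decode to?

permit

c(2)→h(7) and i(8)→l(11) fit y≡5x+23 (mod 26); the inverse of 5 mod 26 is 21. Treating letters as 0–25, the rule is x ↦ 5x + 23 (mod 26).
Reversing it on ureflo: u(20)→21·(20−23)≡15=p; r(17)→21·(17−23)≡4=e; e(4)→21·(4−23)≡17=r; f(5)→21·(5−23)≡12=m; l(11)→21·(11−23)≡8=i; o(14)→21·(14−23)≡19=t (all mod 26).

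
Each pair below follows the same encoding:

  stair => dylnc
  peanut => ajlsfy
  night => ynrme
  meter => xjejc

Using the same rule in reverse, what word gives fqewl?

ultra

Shifts by position in stair: pos 0: s→d (+11), pos 1: t→y (+5), pos 2: a→l (+11), pos 3: i→n (+5) — repeating every 2. It's a Vigenère-style cipher with numeric key [11,5]: position i shifts by key[i mod 2].
Decoding fqewl: f−11=u, q−5=l, e−11=t, w−5=r, l−11=a.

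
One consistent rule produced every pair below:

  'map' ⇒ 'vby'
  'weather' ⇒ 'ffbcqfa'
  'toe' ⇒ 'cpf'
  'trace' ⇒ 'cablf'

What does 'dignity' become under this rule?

The shift depends on letter class: consonant m→v is +9, but vowel a→b is +1. The rule splits by letter class: vowels +1, consonants +9.
For dignity: d(cons)+9=m, i(vowel)+1=j, g(cons)+9=p, n(cons)+9=w, i(vowel)+1=j, t(cons)+9=c, y(cons)+9=h.

mjpwjch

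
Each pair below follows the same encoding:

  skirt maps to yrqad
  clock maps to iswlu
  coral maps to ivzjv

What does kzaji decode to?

In skirt: s→y is +6, k→r is +7, i→q is +8, r→a is +9 — the shift increases by 1 each position. Each letter shifts forward by (position + 6), i.e. 6, 7, 8, … — the shift grows by one for each successive letter.
Undoing it on kzaji: k−6=e, z−7=s, a−8=s, j−9=a, i−10=y.

essay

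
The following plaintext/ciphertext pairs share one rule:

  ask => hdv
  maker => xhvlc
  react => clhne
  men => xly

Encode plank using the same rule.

Vowels shift forward by 7 and consonants shift forward by 11.
Applying it to plank: p(cons)+11=a, l(cons)+11=w, a(vowel)+7=h, n(cons)+11=y, k(cons)+11=v.

awhyv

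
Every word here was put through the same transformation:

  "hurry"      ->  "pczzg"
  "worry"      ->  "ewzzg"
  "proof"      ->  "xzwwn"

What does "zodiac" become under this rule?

hwlqik

Compare letters: h→p is +8, u→c is +8, r→z is +8 — a constant shift. Every letter moves 8 places later in the alphabet, wrapping around z→a.
On zodiac: z+8=h, o+8=w, d+8=l, i+8=q, a+8=i, c+8=k.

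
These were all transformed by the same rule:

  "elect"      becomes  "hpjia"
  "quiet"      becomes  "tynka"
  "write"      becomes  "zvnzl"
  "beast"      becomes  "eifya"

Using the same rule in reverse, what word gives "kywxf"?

hurry

Letter i (0-indexed) is shifted by i+3, so successive shifts are 3, 4, 5, ….
Reversing it on kywxf: k−3=h, y−4=u, w−5=r, x−6=r, f−7=y.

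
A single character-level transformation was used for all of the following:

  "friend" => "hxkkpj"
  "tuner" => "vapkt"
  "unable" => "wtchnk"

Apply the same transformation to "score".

The shifts repeat in a cycle of length 2: positions 0,1,… shift by +2, +6, then the pattern repeats.
Applying it to score: s+2=u, c+6=i, o+2=q, r+6=x, e+2=g.

uiqxg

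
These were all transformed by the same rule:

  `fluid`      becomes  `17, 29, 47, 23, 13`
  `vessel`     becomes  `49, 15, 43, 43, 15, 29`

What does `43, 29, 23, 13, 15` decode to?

f(#6)→17 and l(#12)→29: differences scale by 2, so n = 2·pos + 5. Each letter becomes 2×(its alphabet position, a=1..z=26) + 5.
Reversing it on 43, 29, 23, 13, 15: 43→(43−5)÷2=19=s, 29→(29−5)÷2=12=l, 23→(23−5)÷2=9=i, 13→(13−5)÷2=4=d, 15→(15−5)÷2=5=e.

slide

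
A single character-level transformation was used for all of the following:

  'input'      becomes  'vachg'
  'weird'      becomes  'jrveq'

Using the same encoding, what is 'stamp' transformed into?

Compare letters: i→v is +13, n→a is +13, p→c is +13 — a constant shift. Every letter moves 13 places later in the alphabet, wrapping around z→a.
Applying it to stamp: s+13=f, t+13=g, a+13=n, m+13=z, p+13=c.

fgnzc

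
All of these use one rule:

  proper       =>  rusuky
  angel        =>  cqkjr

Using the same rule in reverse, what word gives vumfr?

The shift increases by 1 at each position, starting from +2: 2, 3, 4, ….
Reversing it on vumfr: v−2=t, u−3=r, m−4=i, f−5=a, r−6=l.

trial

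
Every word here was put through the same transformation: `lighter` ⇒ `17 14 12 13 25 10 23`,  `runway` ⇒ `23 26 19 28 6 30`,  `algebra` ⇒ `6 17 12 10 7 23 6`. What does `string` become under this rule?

24 25 23 14 19 12

l is letter #12 and maps to 17: an offset of 5. Letters become their 1-based position plus 5 (so a→6, b→7, …).
For string: s=19→24, t=20→25, r=18→23, i=9→14, n=14→19, g=7→12.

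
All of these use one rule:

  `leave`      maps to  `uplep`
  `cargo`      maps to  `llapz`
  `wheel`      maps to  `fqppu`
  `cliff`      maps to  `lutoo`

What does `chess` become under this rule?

lqpbb

Two shifts are in play — +11 for a/e/i/o/u, +9 for every other letter.
On chess: c(cons)+9=l, h(cons)+9=q, e(vowel)+11=p, s(cons)+9=b, s(cons)+9=b.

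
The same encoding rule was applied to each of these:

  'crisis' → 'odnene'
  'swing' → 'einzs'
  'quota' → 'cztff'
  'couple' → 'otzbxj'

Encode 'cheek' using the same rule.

The shift depends on letter class: consonant c→o is +12, but vowel i→n is +5. The rule splits by letter class: vowels +5, consonants +12.
For cheek: c(cons)+12=o, h(cons)+12=t, e(vowel)+5=j, e(vowel)+5=j, k(cons)+12=w.

otjjw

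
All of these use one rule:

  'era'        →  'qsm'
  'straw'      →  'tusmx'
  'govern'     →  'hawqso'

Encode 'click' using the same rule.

The shift depends on letter class: consonant r→s is +1, but vowel e→q is +12. The rule splits by letter class: vowels +12, consonants +1.
For click: c(cons)+1=d, l(cons)+1=m, i(vowel)+12=u, c(cons)+1=d, k(cons)+1=l.

dmudl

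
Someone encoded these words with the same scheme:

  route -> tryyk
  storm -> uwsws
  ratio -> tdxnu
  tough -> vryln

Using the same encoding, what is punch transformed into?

rxrhn

In route: r→t is +2, o→r is +3, u→y is +4, t→y is +5 — the shift increases by 1 each position. Each letter shifts forward by (position + 2), i.e. 2, 3, 4, … — the shift grows by one for each successive letter.
For punch: p+2=r, u+3=x, n+4=r, c+5=h, h+6=n.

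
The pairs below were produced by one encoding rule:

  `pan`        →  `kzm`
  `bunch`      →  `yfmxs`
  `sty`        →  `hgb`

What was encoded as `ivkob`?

reply

This is the alphabet-reversal cipher (Atbash): a becomes z, b becomes y, etc.
Reversing it on ivkob: i↔r, v↔e, k↔p, o↔l, b↔y.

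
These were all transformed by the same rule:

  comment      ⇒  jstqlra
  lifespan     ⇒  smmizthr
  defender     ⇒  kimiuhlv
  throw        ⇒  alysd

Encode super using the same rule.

Shifts by position in comment: pos 0: c→j (+7), pos 1: o→s (+4), pos 2: m→t (+7), pos 3: m→q (+4) — repeating every 2. It's a Vigenère-style cipher with numeric key [7,4]: position i shifts by key[i mod 2].
Applying it to super: s+7=z, u+4=y, p+7=w, e+4=i, r+7=y.

zywiy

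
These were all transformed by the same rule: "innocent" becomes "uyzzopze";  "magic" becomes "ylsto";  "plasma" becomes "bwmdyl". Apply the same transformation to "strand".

Shifts by position in innocent: pos 0: i→u (+12), pos 1: n→y (+11), pos 2: n→z (+12), pos 3: o→z (+11) — repeating every 2. The shifts repeat in a cycle of length 2: positions 0,1,… shift by +12, +11, then the pattern repeats.
For strand: s+12=e, t+11=e, r+12=d, a+11=l, n+12=z, d+11=o.

eedlzo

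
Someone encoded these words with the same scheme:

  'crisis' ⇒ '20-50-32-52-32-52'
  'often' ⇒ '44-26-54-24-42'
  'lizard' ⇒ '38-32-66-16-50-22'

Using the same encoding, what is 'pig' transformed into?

46-32-28

With a=1..z=26, the number is 2·pos + 14.
Applying it to pig: p=16→46, i=9→32, g=7→28.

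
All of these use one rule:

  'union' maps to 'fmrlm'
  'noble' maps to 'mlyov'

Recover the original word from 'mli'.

nor

Each pair mirrors across the alphabet (u↔f, n↔m, i↔r): positions sum to 25. Each letter is replaced by its mirror in the alphabet: a↔z, b↔y, c↔x, and so on (the Atbash cipher).
Undoing it on mli: m↔n, l↔o, i↔r.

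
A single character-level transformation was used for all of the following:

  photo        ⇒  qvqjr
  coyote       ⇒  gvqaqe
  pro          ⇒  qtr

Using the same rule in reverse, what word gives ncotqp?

normal

The output letters match the input read backwards, each shifted +2: photo reversed is otohp. The word is reversed, then every letter is shifted forward by 2.
Reversing it on ncotqp: shift back: n−2=l, c−2=a, o−2=m, t−2=r, q−2=o, p−2=n → lamron; then reverse → normal.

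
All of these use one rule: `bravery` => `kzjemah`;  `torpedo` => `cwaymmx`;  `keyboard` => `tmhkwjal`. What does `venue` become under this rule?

emwdm

Shifts by position in bravery: pos 0: b→k (+9), pos 1: r→z (+8), pos 2: a→j (+9), pos 3: v→e (+9), pos 4: e→m (+8), pos 5: r→a (+9) — repeating every 3. It's a Vigenère-style cipher with numeric key [9,8,9]: position i shifts by key[i mod 3].
Applying it to venue: v+9=e, e+8=m, n+9=w, u+9=d, e+8=m.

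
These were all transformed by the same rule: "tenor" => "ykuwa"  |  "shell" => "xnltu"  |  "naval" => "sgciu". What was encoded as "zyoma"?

usher

The shift increases by 1 at each position, starting from +5: 5, 6, 7, ….
Reversing it on zyoma: z−5=u, y−6=s, o−7=h, m−8=e, a−9=r.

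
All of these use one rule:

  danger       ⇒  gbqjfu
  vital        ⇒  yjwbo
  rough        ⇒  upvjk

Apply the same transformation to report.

The shift depends on letter class: consonant d→g is +3, but vowel a→b is +1. The rule splits by letter class: vowels +1, consonants +3.
On report: r(cons)+3=u, e(vowel)+1=f, p(cons)+3=s, o(vowel)+1=p, r(cons)+3=u, t(cons)+3=w.

ufspuw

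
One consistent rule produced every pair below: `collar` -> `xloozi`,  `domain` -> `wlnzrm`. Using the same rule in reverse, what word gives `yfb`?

Each pair mirrors across the alphabet (c↔x, o↔l, l↔o): positions sum to 25. This is the alphabet-reversal cipher (Atbash): a becomes z, b becomes y, etc.
Reversing it on yfb: y↔b, f↔u, b↔y.

buy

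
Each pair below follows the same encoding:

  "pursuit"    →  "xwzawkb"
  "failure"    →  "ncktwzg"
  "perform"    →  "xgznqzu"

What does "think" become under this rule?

bpkvs

The shift depends on letter class: consonant p→x is +8, but vowel u→w is +2. The rule splits by letter class: vowels +2, consonants +8.
Applying it to think: t(cons)+8=b, h(cons)+8=p, i(vowel)+2=k, n(cons)+8=v, k(cons)+8=s.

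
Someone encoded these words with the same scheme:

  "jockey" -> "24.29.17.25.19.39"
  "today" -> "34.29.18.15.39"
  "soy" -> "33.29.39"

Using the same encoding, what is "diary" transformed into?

18.23.15.32.39

j is letter #10 and maps to 24: an offset of 14. Letters become their 1-based position plus 14 (so a→15, b→16, …).
For diary: d=4→18, i=9→23, a=1→15, r=18→32, y=25→39.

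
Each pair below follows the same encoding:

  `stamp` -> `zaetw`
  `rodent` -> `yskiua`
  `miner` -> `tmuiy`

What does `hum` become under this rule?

The shift depends on letter class: consonant s→z is +7, but vowel a→e is +4. The rule splits by letter class: vowels +4, consonants +7.
Applying it to hum: h(cons)+7=o, u(vowel)+4=y, m(cons)+7=t.

oyt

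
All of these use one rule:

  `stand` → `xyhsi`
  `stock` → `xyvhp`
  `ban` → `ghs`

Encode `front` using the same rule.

The shift depends on letter class: consonant s→x is +5, but vowel a→h is +7. Two shifts are in play — +7 for a/e/i/o/u, +5 for every other letter.
For front: f(cons)+5=k, r(cons)+5=w, o(vowel)+7=v, n(cons)+5=s, t(cons)+5=y.

kwvsy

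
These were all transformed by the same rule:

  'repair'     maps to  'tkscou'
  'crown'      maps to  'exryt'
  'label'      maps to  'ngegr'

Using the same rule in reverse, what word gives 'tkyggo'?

reveal

Shifts by position in repair: pos 0: r→t (+2), pos 1: e→k (+6), pos 2: p→s (+3), pos 3: a→c (+2), pos 4: i→o (+6), pos 5: r→u (+3) — repeating every 3. The shifts repeat in a cycle of length 3: positions 0,1,… shift by +2, +6, +3, then the pattern repeats.
Reversing it on tkyggo: t−2=r, k−6=e, y−3=v, g−2=e, g−6=a, o−3=l.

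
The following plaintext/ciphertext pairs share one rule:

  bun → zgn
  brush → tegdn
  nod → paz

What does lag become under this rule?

smx

The output letters match the input read backwards, each shifted +12: bun reversed is nub. Read the word backwards and shift each letter +12.
On lag: reverse → gal; then shift: g+12=s, a+12=m, l+12=x.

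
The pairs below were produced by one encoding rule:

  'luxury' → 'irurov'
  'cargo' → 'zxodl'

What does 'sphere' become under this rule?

pmebob

Compare letters: l→i is +23, u→r is +23, x→u is +23 — a constant shift. This is a Caesar cipher with shift 23.
On sphere: s+23=p, p+23=m, h+23=e, e+23=b, r+23=o, e+23=b.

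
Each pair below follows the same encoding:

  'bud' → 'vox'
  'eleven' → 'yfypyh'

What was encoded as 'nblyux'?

thread

Compare letters: b→v is +20, u→o is +20, d→x is +20 — a constant shift. Each letter is shifted forward by 20 in the alphabet (a Caesar shift of +20).
Decoding nblyux: n−20=t, b−20=h, l−20=r, y−20=e, u−20=a, x−20=d.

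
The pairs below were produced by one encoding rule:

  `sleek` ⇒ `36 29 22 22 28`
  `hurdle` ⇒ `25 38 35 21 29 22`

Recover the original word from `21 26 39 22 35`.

diver

s is letter #19 and maps to 36: an offset of 17. Letters become their 1-based position plus 17 (so a→18, b→19, …).
Decoding 21 26 39 22 35: 21→(21−17)÷1=4=d, 26→(26−17)÷1=9=i, 39→(39−17)÷1=22=v, 22→(22−17)÷1=5=e, 35→(35−17)÷1=18=r.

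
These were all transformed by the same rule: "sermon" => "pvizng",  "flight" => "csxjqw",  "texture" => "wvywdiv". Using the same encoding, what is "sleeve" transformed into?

s(18)→p(15) and e(4)→v(21) fit y≡7x+19 (mod 26); the inverse of 7 mod 26 is 15. Each letter's alphabet position (a=0..z=25) is mapped through 7·x+19 mod 26 — an affine cipher.
On sleeve: s(18)→7·18+19≡15=p; l(11)→7·11+19≡18=s; e(4)→7·4+19≡21=v; e(4)→7·4+19≡21=v; v(21)→7·21+19≡10=k; e(4)→7·4+19≡21=v (all mod 26).

psvvkv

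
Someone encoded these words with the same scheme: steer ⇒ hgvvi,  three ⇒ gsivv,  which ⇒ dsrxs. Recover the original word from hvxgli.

sector

Each pair mirrors across the alphabet (s↔h, t↔g, e↔v): positions sum to 25. Letters are reflected about the middle of the alphabet (position → 25−position): Atbash.
Reversing it on hvxgli: h↔s, v↔e, x↔c, g↔t, l↔o, i↔r.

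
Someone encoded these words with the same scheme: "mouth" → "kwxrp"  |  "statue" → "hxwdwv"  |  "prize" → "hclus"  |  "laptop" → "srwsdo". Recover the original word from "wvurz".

The output letters match the input read backwards, each shifted +3: mouth reversed is htuom. Read the word backwards and shift each letter +3.
Decoding wvurz: shift back: w−3=t, v−3=s, u−3=r, r−3=o, z−3=w → tsrow; then reverse → worst.

worst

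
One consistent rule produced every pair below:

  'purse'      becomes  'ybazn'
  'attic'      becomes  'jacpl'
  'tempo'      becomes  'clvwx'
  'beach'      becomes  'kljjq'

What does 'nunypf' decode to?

Shifts by position in purse: pos 0: p→y (+9), pos 1: u→b (+7), pos 2: r→a (+9), pos 3: s→z (+7) — repeating every 2. A repeating key of period 2 is used — shifts +9, +7 over and over.
Decoding nunypf: n−9=e, u−7=n, n−9=e, y−7=r, p−9=g, f−7=y.

energy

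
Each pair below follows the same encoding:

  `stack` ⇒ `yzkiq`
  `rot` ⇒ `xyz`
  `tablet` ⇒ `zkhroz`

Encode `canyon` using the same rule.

The shift depends on letter class: consonant s→y is +6, but vowel a→k is +10. Vowels shift forward by 10 and consonants shift forward by 6.
Applying it to canyon: c(cons)+6=i, a(vowel)+10=k, n(cons)+6=t, y(cons)+6=e, o(vowel)+10=y, n(cons)+6=t.

ikteyt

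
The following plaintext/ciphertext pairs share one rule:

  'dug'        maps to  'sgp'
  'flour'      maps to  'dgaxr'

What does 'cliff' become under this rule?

The output letters match the input read backwards, each shifted +12: dug reversed is gud. Two steps: reverse the string, then apply a Caesar shift of +12.
On cliff: reverse → ffilc; then shift: f+12=r, f+12=r, i+12=u, l+12=x, c+12=o.

rruxo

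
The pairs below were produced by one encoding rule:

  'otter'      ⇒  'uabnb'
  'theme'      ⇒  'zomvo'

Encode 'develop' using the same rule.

jldnvzb

In otter: o→u is +6, t→a is +7, t→b is +8, e→n is +9 — the shift increases by 1 each position. The shift increases by 1 at each position, starting from +6: 6, 7, 8, ….
On develop: d+6=j, e+7=l, v+8=d, e+9=n, l+10=v, o+11=z, p+12=b.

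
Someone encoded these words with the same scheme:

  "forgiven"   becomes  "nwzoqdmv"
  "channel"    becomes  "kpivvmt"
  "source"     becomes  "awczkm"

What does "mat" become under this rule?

uib

Compare letters: f→n is +8, o→w is +8, r→z is +8 — a constant shift. Every letter moves 8 places later in the alphabet, wrapping around z→a.
On mat: m+8=u, a+8=i, t+8=b.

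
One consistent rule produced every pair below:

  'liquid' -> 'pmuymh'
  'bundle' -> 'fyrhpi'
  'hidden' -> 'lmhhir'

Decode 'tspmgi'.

Compare letters: l→p is +4, i→m is +4, q→u is +4 — a constant shift. It's a constant shift of +4 (ROT4).
Reversing it on tspmgi: t−4=p, s−4=o, p−4=l, m−4=i, g−4=c, i−4=e.

police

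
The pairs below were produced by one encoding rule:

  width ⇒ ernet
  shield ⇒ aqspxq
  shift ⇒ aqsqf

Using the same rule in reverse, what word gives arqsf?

Each letter shifts forward by (position + 8), i.e. 8, 9, 10, … — the shift grows by one for each successive letter.
Reversing it on arqsf: a−8=s, r−9=i, q−10=g, s−11=h, f−12=t.

sight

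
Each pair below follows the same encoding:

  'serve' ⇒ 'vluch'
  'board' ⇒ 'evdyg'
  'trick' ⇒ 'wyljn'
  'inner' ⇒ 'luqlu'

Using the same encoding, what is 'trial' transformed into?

Shifts by position in serve: pos 0: s→v (+3), pos 1: e→l (+7), pos 2: r→u (+3), pos 3: v→c (+7) — repeating every 2. The shifts repeat in a cycle of length 2: positions 0,1,… shift by +3, +7, then the pattern repeats.
On trial: t+3=w, r+7=y, i+3=l, a+7=h, l+3=o.

wylho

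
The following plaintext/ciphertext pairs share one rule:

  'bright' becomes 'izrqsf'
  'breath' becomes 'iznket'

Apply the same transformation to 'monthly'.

twwdsxl

Each letter shifts forward by (position + 7), i.e. 7, 8, 9, … — the shift grows by one for each successive letter.
For monthly: m+7=t, o+8=w, n+9=w, t+10=d, h+11=s, l+12=x, y+13=l.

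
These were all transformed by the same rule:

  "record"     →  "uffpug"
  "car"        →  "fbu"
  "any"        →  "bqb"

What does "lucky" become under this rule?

ovfnb

The shift depends on letter class: consonant r→u is +3, but vowel e→f is +1. Vowels shift forward by 1 and consonants shift forward by 3.
On lucky: l(cons)+3=o, u(vowel)+1=v, c(cons)+3=f, k(cons)+3=n, y(cons)+3=b.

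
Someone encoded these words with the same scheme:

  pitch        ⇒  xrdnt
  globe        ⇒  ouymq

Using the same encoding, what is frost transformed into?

naydf

In pitch: p→x is +8, i→r is +9, t→d is +10, c→n is +11 — the shift increases by 1 each position. The shift increases by 1 at each position, starting from +8: 8, 9, 10, ….
Applying it to frost: f+8=n, r+9=a, o+10=y, s+11=d, t+12=f.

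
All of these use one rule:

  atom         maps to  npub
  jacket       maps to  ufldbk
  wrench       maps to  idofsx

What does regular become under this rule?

sbmvhfs

The output letters match the input read backwards, each shifted +1: atom reversed is mota. Two steps: reverse the string, then apply a Caesar shift of +1.
For regular: reverse → raluger; then shift: r+1=s, a+1=b, l+1=m, u+1=v, g+1=h, e+1=f, r+1=s.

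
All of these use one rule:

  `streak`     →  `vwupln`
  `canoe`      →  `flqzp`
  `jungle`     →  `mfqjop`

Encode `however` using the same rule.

kzzpypu

The shift depends on letter class: consonant s→v is +3, but vowel e→p is +11. Two shifts are in play — +11 for a/e/i/o/u, +3 for every other letter.
For however: h(cons)+3=k, o(vowel)+11=z, w(cons)+3=z, e(vowel)+11=p, v(cons)+3=y, e(vowel)+11=p, r(cons)+3=u.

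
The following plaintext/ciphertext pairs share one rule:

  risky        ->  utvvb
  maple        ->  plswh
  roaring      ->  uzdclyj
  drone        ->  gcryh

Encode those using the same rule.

The shifts repeat in a cycle of length 2: positions 0,1,… shift by +3, +11, then the pattern repeats.
On those: t+3=w, h+11=s, o+3=r, s+11=d, e+3=h.

wsrdh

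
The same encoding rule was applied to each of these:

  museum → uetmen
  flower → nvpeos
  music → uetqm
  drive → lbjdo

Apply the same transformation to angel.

ixhmv

Shifts by position in museum: pos 0: m→u (+8), pos 1: u→e (+10), pos 2: s→t (+1), pos 3: e→m (+8), pos 4: u→e (+10), pos 5: m→n (+1) — repeating every 3. A repeating key of period 3 is used — shifts +8, +10, +1 over and over.
Applying it to angel: a+8=i, n+10=x, g+1=h, e+8=m, l+10=v.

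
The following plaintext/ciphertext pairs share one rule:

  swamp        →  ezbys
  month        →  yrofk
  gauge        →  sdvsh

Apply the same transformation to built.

Shifts by position in swamp: pos 0: s→e (+12), pos 1: w→z (+3), pos 2: a→b (+1), pos 3: m→y (+12), pos 4: p→s (+3) — repeating every 3. It's a Vigenère-style cipher with numeric key [12,3,1]: position i shifts by key[i mod 3].
On built: b+12=n, u+3=x, i+1=j, l+12=x, t+3=w.

nxjxw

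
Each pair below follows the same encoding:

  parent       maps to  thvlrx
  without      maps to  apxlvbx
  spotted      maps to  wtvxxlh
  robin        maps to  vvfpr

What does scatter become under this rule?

wghxxlv

The shift depends on letter class: consonant p→t is +4, but vowel a→h is +7. Vowels shift forward by 7 and consonants shift forward by 4.
Applying it to scatter: s(cons)+4=w, c(cons)+4=g, a(vowel)+7=h, t(cons)+4=x, t(cons)+4=x, e(vowel)+7=l, r(cons)+4=v.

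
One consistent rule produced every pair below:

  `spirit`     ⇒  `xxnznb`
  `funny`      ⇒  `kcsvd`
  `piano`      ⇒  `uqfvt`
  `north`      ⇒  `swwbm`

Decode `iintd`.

daily

The shifts repeat in a cycle of length 2: positions 0,1,… shift by +5, +8, then the pattern repeats.
Decoding iintd: i−5=d, i−8=a, n−5=i, t−8=l, d−5=y.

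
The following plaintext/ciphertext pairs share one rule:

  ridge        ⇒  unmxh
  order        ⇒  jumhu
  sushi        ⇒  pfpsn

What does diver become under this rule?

r(17)→u(20) and i(8)→n(13) fit y≡21x+1 (mod 26); the inverse of 21 mod 26 is 5. Each letter's alphabet position (a=0..z=25) is mapped through 21·x+1 mod 26 — an affine cipher.
On diver: d(3)→21·3+1≡12=m; i(8)→21·8+1≡13=n; v(21)→21·21+1≡0=a; e(4)→21·4+1≡7=h; r(17)→21·17+1≡20=u (all mod 26).

mnahu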